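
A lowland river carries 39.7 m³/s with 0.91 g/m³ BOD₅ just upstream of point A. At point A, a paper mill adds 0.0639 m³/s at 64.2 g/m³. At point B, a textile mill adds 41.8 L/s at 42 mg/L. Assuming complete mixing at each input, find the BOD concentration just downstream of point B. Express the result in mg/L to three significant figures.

1.05 mg/L

After input A: C = (39.7·0.91 + 0.0639·64.2) / 39.76 = 1.012 mg/L.
41.8 L/s = 0.0418 m³/s.
After input B: C = (39.76·1.012 + 0.0418·42) / 39.81 = 1.055 mg/L.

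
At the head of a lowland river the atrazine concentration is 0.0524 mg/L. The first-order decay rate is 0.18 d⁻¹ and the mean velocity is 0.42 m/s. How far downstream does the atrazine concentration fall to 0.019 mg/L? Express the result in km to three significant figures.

205 km

From C = C₀·e^(−kt), t = ln(C₀/C)/k = ln(0.0524/0.019)/0.18 = 1.014/0.18 = 5.636 d.
Distance = v·t = 0.42 m/s × 4.869e+05 s = 2.045e+05 m = 204.5 km.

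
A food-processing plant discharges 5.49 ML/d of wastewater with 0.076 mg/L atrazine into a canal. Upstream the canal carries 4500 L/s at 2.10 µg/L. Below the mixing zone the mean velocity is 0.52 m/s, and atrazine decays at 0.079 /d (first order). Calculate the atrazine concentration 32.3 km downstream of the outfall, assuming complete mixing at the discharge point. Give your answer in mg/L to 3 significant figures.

5.49 ML/d = 0.06354 m³/s.
4500 L/s = 4.5 m³/s.
2.10 µg/L = 0.0021 mg/L.
After complete mixing, C₀ = (0.06354·0.076 + 4.5·0.0021) / 4.564 = 0.003129 mg/L.
Travel time t = 3.23e+04 m / 0.52 m/s = 6.212e+04 s = 0.7189 d.
C = 0.003129·exp(−0.079·0.7189) = 0.003129·0.9448 = 0.002956 mg/L.

0.00296 mg/L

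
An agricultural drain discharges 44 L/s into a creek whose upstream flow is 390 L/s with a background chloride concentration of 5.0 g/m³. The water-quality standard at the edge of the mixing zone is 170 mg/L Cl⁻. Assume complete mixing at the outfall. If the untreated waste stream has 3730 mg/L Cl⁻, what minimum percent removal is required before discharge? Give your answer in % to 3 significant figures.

56.2 %

44 L/s = 0.044 m³/s.
390 L/s = 0.39 m³/s.
Mass balance: 170·0.434 = 0.044·Cₑ + 0.39·5.
Cₑ = (73.78 − 1.95) / 0.044 = 1632 mg/L.
Required removal = 1 − 1632/3730 = 56.23 %.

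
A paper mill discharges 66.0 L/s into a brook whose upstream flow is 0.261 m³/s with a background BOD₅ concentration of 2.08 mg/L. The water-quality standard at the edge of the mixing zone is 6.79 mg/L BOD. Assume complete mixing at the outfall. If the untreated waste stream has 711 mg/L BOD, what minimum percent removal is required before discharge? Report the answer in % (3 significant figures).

66.0 L/s = 0.066 m³/s.
Mass balance: 6.79·0.327 = 0.066·Cₑ + 0.261·2.08.
Cₑ = (2.22 − 0.5429) / 0.066 = 25.42 mg/L.
Required removal = 1 − 25.42/711 = 96.43 %.

96.4 %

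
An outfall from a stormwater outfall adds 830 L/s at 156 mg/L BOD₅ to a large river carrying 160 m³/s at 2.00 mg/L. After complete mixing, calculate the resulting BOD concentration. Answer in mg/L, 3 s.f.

2.79 mg/L

830 L/s = 0.83 m³/s.
Flow-weighted mixing gives C = (0.83·156 + 160·2) / (0.83 + 160) = 449.5/160.8 = 2.795 mg/L.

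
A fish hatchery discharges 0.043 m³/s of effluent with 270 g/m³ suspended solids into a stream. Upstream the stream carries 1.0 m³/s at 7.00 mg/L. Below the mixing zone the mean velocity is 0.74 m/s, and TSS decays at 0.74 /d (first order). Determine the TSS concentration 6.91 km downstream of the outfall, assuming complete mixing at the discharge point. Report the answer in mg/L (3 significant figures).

After complete mixing, C₀ = (0.043·270 + 1·7) / 1.043 = 17.84 mg/L.
Travel time t = 6910 m / 0.74 m/s = 9338 s = 0.1081 d.
C = 17.84·exp(−0.74·0.1081) = 17.84·0.9231 = 16.47 mg/L.

16.5 mg/L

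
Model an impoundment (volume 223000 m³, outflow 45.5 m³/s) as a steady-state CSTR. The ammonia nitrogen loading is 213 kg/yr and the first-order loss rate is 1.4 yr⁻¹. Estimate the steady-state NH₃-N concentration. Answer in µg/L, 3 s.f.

0.148 µg/L

Outflow Q = 45.5 m³/s × 3.156e+07 s/yr = 1.436e+09 m³/yr.
Steady-state CSTR mass balance: W = Q·C + k·V·C, so C = W/(Q + kV).
Q + kV = 1.436e+09 + 1.4·223000 = 1.436e+09 m³/yr.
C = 213/1.436e+09 = 1.483e-07 kg/m³ = 0.0001483 mg/L = 0.1483 µg/L.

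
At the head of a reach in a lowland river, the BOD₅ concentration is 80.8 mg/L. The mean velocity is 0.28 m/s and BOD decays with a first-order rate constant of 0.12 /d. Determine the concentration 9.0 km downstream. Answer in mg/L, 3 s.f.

Travel time t = 9.0 km / 0.28 m/s = 9000/0.28 = 3.214e+04 s = 0.372 d.
First-order decay: C = 80.8·exp(−0.12·0.372) = 80.8·0.9563 = 77.27 mg/L.

77.3 mg/L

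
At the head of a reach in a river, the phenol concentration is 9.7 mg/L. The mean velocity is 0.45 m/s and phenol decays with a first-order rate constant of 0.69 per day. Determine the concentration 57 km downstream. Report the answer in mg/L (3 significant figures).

Travel time t = 57 km / 0.45 m/s = 5.7e+04/0.45 = 1.267e+05 s = 1.466 d.
First-order decay: C = 9.7·exp(−0.69·1.466) = 9.7·0.3636 = 3.527 mg/L.

3.53 mg/L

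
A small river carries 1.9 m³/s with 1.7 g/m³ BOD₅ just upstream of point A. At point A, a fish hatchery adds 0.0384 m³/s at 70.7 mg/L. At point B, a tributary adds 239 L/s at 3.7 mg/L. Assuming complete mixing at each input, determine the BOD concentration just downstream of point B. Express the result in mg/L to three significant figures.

3.14 mg/L

After input A: C = (1.9·1.7 + 0.0384·70.7) / 1.938 = 3.067 mg/L.
239 L/s = 0.239 m³/s.
After input B: C = (1.938·3.067 + 0.239·3.7) / 2.177 = 3.136 mg/L.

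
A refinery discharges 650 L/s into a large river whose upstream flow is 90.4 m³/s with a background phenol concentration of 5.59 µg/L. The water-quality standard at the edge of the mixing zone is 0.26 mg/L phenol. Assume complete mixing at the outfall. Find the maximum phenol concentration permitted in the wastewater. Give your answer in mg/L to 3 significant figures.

35.6 mg/L

650 L/s = 0.65 m³/s.
5.59 µg/L = 0.00559 mg/L.
Mass balance: 0.26·91.05 = 0.65·Cₑ + 90.4·0.00559.
Cₑ = (23.67 − 0.5053) / 0.65 = 35.64 mg/L.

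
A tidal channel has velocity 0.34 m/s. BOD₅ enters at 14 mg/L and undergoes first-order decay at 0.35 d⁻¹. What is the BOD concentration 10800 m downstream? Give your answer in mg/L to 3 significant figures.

12.3 mg/L

Travel time t = 10800 m / 0.34 m/s = 1.08e+04/0.34 = 3.176e+04 s = 0.3676 d.
First-order decay: C = 14·exp(−0.35·0.3676) = 14·0.8793 = 12.31 mg/L.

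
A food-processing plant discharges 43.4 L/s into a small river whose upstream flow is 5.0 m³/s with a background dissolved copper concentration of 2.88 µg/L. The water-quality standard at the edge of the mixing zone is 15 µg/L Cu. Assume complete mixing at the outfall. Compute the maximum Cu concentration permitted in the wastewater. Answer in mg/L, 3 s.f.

1.41 mg/L

43.4 L/s = 0.0434 m³/s.
2.88 µg/L = 0.00288 mg/L.
15 µg/L = 0.015 mg/L.
Mass balance: 0.015·5.043 = 0.0434·Cₑ + 5·0.00288.
Cₑ = (0.07565 − 0.0144) / 0.0434 = 1.411 mg/L.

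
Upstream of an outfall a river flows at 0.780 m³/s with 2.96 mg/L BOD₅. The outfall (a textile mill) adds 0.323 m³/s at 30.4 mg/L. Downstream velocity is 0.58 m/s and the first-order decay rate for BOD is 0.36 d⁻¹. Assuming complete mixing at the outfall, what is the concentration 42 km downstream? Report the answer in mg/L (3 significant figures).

After complete mixing, C₀ = (0.323·30.4 + 0.78·2.96) / 1.103 = 11 mg/L.
Travel time t = 4.2e+04 m / 0.58 m/s = 7.241e+04 s = 0.8381 d.
C = 11·exp(−0.36·0.8381) = 11·0.7395 = 8.132 mg/L.

8.13 mg/L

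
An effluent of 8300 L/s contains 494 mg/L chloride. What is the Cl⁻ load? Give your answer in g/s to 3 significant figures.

8300 L/s = 8.3 m³/s.
Mass flux = Q·C = 8.3 m³/s × 494 g/m³ = 4100 g/s.

4100 g/s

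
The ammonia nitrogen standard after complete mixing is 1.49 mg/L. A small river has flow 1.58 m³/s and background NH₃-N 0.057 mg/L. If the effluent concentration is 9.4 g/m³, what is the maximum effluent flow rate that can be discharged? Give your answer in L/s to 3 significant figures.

286 L/s

Mass balance at complete mixing: C_std·(Q_w + Q_r) = Q_w·C_e + Q_r·C_b.
Rearranging, Q_w = Q_r·(C_std − C_b)/(C_e − C_std) = 1.58·(1.49 − 0.057) / (9.4 − 1.49) = 0.2862 m³/s.
= 286.2 L/s.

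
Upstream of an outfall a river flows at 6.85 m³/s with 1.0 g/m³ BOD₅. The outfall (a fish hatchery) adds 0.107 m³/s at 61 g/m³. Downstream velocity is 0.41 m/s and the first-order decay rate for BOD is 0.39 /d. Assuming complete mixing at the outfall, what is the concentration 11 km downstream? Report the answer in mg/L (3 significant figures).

After complete mixing, C₀ = (0.107·61 + 6.85·1) / 6.957 = 1.923 mg/L.
Travel time t = 1.1e+04 m / 0.41 m/s = 2.683e+04 s = 0.3105 d.
C = 1.923·exp(−0.39·0.3105) = 1.923·0.8859 = 1.703 mg/L.

1.70 mg/L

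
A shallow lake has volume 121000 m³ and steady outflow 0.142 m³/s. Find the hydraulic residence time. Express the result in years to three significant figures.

Q = 0.142 m³/s × 3.156e+07 s/yr = 4.481e+06 m³/yr.
Hydraulic residence time τ = V/Q = 121000/4.481e+06 = 0.027 yr.

0.0270 yr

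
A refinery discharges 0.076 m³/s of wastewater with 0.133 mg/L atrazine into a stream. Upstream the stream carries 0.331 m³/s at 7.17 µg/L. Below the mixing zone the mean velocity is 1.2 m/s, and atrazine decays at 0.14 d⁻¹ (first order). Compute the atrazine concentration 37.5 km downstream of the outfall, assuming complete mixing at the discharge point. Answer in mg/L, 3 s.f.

7.17 µg/L = 0.00717 mg/L.
After complete mixing, C₀ = (0.076·0.133 + 0.331·0.00717) / 0.407 = 0.03067 mg/L.
Travel time t = 3.75e+04 m / 1.2 m/s = 3.125e+04 s = 0.3617 d.
C = 0.03067·exp(−0.14·0.3617) = 0.03067·0.9506 = 0.02915 mg/L.

0.0292 mg/L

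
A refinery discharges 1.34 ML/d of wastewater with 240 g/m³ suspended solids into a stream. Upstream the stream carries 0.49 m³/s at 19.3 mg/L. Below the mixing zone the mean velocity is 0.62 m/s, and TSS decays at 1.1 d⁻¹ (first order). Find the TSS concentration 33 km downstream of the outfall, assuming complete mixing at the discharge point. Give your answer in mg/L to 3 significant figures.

13.2 mg/L

1.34 ML/d = 0.01551 m³/s.
After complete mixing, C₀ = (0.01551·240 + 0.49·19.3) / 0.5055 = 26.07 mg/L.
Travel time t = 3.3e+04 m / 0.62 m/s = 5.323e+04 s = 0.616 d.
C = 26.07·exp(−1.1·0.616) = 26.07·0.5078 = 13.24 mg/L.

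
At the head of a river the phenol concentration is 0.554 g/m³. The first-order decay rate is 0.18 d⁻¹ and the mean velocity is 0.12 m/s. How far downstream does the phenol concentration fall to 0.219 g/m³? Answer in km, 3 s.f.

53.5 km

From C = C₀·e^(−kt), t = ln(C₀/C)/k = ln(0.554/0.219)/0.18 = 0.9281/0.18 = 5.156 d.
Distance = v·t = 0.12 m/s × 4.455e+05 s = 5.346e+04 m = 53.46 km.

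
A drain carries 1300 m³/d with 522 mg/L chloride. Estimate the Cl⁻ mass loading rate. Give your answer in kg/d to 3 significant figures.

1300 m³/d = 0.01505 m³/s.
Mass flux = Q·C = 0.01505 m³/s × 522 g/m³ = 7.854 g/s.
= 7.854 g/s × 86.4 = 678.6 kg/d.

679 kg/d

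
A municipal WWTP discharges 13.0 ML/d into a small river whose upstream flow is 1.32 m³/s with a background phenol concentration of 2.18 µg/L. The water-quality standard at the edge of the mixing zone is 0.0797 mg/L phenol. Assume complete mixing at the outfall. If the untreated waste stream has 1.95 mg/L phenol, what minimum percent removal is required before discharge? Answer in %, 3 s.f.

13.0 ML/d = 0.1505 m³/s.
2.18 µg/L = 0.00218 mg/L.
Mass balance: 0.0797·1.47 = 0.1505·Cₑ + 1.32·0.00218.
Cₑ = (0.1172 − 0.002878) / 0.1505 = 0.7598 mg/L.
Required removal = 1 − 0.7598/1.95 = 61.04 %.

61.0 %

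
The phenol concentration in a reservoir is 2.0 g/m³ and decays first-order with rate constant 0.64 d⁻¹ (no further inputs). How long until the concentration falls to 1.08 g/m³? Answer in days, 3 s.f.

t = ln(C₀/C)/k = ln(2.0/1.08)/0.64 = 0.6162/0.64 = 0.9628 d.

0.963 d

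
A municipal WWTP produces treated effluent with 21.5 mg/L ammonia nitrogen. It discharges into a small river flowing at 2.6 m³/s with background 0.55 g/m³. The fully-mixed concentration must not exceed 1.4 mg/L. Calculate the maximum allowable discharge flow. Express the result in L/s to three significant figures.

110 L/s

Mass balance at complete mixing: C_std·(Q_w + Q_r) = Q_w·C_e + Q_r·C_b.
Rearranging, Q_w = Q_r·(C_std − C_b)/(C_e − C_std) = 2.6·(1.4 − 0.55) / (21.5 − 1.4) = 0.11 m³/s.
= 110 L/s.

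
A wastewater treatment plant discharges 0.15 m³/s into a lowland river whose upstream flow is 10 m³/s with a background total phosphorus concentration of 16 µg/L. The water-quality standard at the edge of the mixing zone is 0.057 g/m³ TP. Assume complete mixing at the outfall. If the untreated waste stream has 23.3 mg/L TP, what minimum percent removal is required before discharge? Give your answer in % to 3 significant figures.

16 µg/L = 0.016 mg/L.
Mass balance: 0.057·10.15 = 0.15·Cₑ + 10·0.016.
Cₑ = (0.5786 − 0.16) / 0.15 = 2.79 mg/L.
Required removal = 1 − 2.79/23.3 = 88.02 %.

88.0 %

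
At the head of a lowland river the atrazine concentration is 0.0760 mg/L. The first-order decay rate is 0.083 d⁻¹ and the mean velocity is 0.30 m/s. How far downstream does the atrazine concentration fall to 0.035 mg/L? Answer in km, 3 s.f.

From C = C₀·e^(−kt), t = ln(C₀/C)/k = ln(0.0760/0.035)/0.083 = 0.7754/0.083 = 9.342 d.
Distance = v·t = 0.30 m/s × 8.071e+05 s = 2.421e+05 m = 242.1 km.

242 km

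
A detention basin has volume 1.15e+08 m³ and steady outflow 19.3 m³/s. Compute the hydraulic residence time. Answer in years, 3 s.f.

0.189 yr

Q = 19.3 m³/s × 3.156e+07 s/yr = 6.091e+08 m³/yr.
Hydraulic residence time τ = V/Q = 1.15e+08/6.091e+08 = 0.1888 yr.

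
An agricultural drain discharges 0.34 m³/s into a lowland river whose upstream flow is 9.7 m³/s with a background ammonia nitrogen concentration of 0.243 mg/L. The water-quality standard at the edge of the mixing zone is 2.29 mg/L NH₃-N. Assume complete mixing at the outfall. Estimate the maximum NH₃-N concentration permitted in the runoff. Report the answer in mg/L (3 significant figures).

60.7 mg/L

Mass balance: 2.29·10.04 = 0.34·Cₑ + 9.7·0.243.
Cₑ = (22.99 − 2.357) / 0.34 = 60.69 mg/L.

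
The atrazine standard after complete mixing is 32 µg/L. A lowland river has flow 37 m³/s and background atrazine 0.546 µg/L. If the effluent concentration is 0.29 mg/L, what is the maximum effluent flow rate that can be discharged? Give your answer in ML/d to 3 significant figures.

390 ML/d

0.546 µg/L = 0.000546 mg/L.
32 µg/L = 0.032 mg/L.
Mass balance at complete mixing: C_std·(Q_w + Q_r) = Q_w·C_e + Q_r·C_b.
Rearranging, Q_w = Q_r·(C_std − C_b)/(C_e − C_std) = 37·(0.032 − 0.000546) / (0.29 − 0.032) = 4.511 m³/s.
= 389.7 ML/d.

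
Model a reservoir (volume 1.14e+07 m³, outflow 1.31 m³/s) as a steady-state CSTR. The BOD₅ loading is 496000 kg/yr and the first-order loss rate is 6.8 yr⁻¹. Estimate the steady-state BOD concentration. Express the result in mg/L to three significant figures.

Outflow Q = 1.31 m³/s × 3.156e+07 s/yr = 4.134e+07 m³/yr.
Steady-state CSTR mass balance: W = Q·C + k·V·C, so C = W/(Q + kV).
Q + kV = 4.134e+07 + 6.8·1.14e+07 = 1.189e+08 m³/yr.
C = 496000/1.189e+08 = 0.004173 kg/m³ = 4.173 mg/L.

4.17 mg/L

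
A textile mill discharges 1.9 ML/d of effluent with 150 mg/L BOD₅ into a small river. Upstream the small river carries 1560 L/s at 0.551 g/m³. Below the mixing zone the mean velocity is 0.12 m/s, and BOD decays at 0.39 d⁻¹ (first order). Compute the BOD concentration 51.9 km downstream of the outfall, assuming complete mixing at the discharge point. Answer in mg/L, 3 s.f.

0.373 mg/L

1.9 ML/d = 0.02199 m³/s.
1560 L/s = 1.56 m³/s.
After complete mixing, C₀ = (0.02199·150 + 1.56·0.551) / 1.582 = 2.628 mg/L.
Travel time t = 5.19e+04 m / 0.12 m/s = 4.325e+05 s = 5.006 d.
C = 2.628·exp(−0.39·5.006) = 2.628·0.142 = 0.3731 mg/L.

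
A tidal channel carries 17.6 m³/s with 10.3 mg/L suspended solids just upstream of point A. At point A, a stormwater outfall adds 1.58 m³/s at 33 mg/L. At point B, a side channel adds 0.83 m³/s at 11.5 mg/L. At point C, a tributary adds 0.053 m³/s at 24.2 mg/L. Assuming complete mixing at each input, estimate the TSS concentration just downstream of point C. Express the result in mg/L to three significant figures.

After input A: C = (17.6·10.3 + 1.58·33) / 19.18 = 12.17 mg/L.
After input B: C = (19.18·12.17 + 0.83·11.5) / 20.01 = 12.14 mg/L.
After input C: C = (20.01·12.14 + 0.053·24.2) / 20.06 = 12.17 mg/L.

12.2 mg/L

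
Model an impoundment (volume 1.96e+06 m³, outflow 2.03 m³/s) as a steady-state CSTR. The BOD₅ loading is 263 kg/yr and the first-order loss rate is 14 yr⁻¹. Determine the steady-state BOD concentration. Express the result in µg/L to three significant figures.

2.87 µg/L

Outflow Q = 2.03 m³/s × 3.156e+07 s/yr = 6.406e+07 m³/yr.
Steady-state CSTR mass balance: W = Q·C + k·V·C, so C = W/(Q + kV).
Q + kV = 6.406e+07 + 14·1.96e+06 = 9.15e+07 m³/yr.
C = 263/9.15e+07 = 2.874e-06 kg/m³ = 0.002874 mg/L = 2.874 µg/L.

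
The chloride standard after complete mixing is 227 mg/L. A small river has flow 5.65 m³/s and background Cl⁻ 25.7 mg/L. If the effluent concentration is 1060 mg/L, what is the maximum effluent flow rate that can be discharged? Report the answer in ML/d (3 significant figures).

Mass balance at complete mixing: C_std·(Q_w + Q_r) = Q_w·C_e + Q_r·C_b.
Rearranging, Q_w = Q_r·(C_std − C_b)/(C_e − C_std) = 5.65·(227 − 25.7) / (1060 − 227) = 1.365 m³/s.
= 118 ML/d.

118 ML/d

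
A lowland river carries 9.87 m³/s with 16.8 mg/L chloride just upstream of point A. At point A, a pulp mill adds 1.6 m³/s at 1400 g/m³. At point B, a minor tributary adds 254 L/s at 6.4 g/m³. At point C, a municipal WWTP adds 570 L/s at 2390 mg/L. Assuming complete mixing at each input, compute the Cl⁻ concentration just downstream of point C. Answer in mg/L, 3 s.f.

After input A: C = (9.87·16.8 + 1.6·1400) / 11.47 = 209.7 mg/L.
254 L/s = 0.254 m³/s.
After input B: C = (11.47·209.7 + 0.254·6.4) / 11.72 = 205.3 mg/L.
570 L/s = 0.57 m³/s.
After input C: C = (11.72·205.3 + 0.57·2390) / 12.29 = 306.6 mg/L.

307 mg/L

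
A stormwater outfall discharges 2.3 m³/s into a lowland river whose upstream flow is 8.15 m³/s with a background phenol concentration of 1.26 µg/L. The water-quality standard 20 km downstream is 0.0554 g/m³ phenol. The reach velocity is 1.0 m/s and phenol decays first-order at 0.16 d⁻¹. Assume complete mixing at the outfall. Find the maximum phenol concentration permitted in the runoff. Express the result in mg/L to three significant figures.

1.26 µg/L = 0.00126 mg/L.
Travel time to the compliance point: t = 2e+04/1.0 = 2e+04 s = 0.2315 d; decay factor exp(−0.16·0.2315) = 0.9636.
So the concentration just after mixing may be at most 0.0554/0.9636 = 0.05749 mg/L.
Mass balance: 0.05749·10.45 = 2.3·Cₑ + 8.15·0.00126.
Cₑ = (0.6008 − 0.01027) / 2.3 = 0.2567 mg/L.

0.257 mg/L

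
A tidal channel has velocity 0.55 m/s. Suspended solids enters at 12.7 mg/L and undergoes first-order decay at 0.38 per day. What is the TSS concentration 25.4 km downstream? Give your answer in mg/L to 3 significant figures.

10.4 mg/L

Travel time t = 25.4 km / 0.55 m/s = 2.54e+04/0.55 = 4.618e+04 s = 0.5345 d.
First-order decay: C = 12.7·exp(−0.38·0.5345) = 12.7·0.8162 = 10.37 mg/L.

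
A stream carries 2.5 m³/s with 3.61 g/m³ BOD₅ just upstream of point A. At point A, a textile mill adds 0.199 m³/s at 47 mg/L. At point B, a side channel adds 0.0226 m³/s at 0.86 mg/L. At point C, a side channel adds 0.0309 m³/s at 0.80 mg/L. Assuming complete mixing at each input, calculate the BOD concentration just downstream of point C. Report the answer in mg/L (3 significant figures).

After input A: C = (2.5·3.61 + 0.199·47) / 2.699 = 6.809 mg/L.
After input B: C = (2.699·6.809 + 0.0226·0.86) / 2.722 = 6.76 mg/L.
After input C: C = (2.722·6.76 + 0.0309·0.8) / 2.752 = 6.693 mg/L.

6.69 mg/L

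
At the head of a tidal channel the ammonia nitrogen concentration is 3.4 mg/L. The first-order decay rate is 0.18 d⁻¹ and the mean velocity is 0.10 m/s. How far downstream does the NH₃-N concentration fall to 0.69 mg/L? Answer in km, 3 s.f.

76.6 km

From C = C₀·e^(−kt), t = ln(C₀/C)/k = ln(3.4/0.69)/0.18 = 1.595/0.18 = 8.86 d.
Distance = v·t = 0.10 m/s × 7.655e+05 s = 7.655e+04 m = 76.55 km.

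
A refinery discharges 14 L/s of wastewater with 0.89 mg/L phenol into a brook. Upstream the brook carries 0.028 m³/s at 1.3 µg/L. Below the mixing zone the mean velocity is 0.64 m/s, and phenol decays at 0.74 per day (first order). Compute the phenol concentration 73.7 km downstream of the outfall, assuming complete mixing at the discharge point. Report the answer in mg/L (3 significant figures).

0.111 mg/L

14 L/s = 0.014 m³/s.
1.3 µg/L = 0.0013 mg/L.
After complete mixing, C₀ = (0.014·0.89 + 0.028·0.0013) / 0.042 = 0.2975 mg/L.
Travel time t = 7.37e+04 m / 0.64 m/s = 1.152e+05 s = 1.333 d.
C = 0.2975·exp(−0.74·1.333) = 0.2975·0.373 = 0.111 mg/L.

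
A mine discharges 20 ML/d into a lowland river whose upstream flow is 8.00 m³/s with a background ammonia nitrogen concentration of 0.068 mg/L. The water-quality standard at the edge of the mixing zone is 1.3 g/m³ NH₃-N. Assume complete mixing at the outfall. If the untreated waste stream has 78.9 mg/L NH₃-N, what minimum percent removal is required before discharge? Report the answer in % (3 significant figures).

44.4 %

20 ML/d = 0.2315 m³/s.
Mass balance: 1.3·8.231 = 0.2315·Cₑ + 8·0.068.
Cₑ = (10.7 − 0.544) / 0.2315 = 43.88 mg/L.
Required removal = 1 − 43.88/78.9 = 44.39 %.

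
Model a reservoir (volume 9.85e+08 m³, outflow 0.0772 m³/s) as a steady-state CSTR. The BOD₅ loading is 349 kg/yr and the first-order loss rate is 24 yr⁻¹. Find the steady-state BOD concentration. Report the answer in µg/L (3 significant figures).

0.0148 µg/L

Outflow Q = 0.0772 m³/s × 3.156e+07 s/yr = 2.436e+06 m³/yr.
Steady-state CSTR mass balance: W = Q·C + k·V·C, so C = W/(Q + kV).
Q + kV = 2.436e+06 + 24·9.85e+08 = 2.364e+10 m³/yr.
C = 349/2.364e+10 = 1.476e-08 kg/m³ = 1.476e-05 mg/L = 0.01476 µg/L.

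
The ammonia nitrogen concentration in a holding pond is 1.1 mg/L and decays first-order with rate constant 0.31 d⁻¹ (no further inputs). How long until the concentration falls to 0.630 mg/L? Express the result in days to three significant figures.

1.80 d

t = ln(C₀/C)/k = ln(1.1/0.630)/0.31 = 0.5573/0.31 = 1.798 d.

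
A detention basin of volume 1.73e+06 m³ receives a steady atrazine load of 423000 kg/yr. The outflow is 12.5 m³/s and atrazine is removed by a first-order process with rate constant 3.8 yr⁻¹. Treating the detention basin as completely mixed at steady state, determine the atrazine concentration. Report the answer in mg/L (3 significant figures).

1.05 mg/L

Outflow Q = 12.5 m³/s × 3.156e+07 s/yr = 3.945e+08 m³/yr.
Steady-state CSTR mass balance: W = Q·C + k·V·C, so C = W/(Q + kV).
Q + kV = 3.945e+08 + 3.8·1.73e+06 = 4.01e+08 m³/yr.
C = 423000/4.01e+08 = 0.001055 kg/m³ = 1.055 mg/L.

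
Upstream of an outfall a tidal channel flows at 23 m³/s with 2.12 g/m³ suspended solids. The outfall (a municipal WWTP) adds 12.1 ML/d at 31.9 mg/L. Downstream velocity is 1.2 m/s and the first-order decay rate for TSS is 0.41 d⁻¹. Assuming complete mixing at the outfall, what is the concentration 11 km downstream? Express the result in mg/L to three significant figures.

2.20 mg/L

12.1 ML/d = 0.14 m³/s.
After complete mixing, C₀ = (0.14·31.9 + 23·2.12) / 23.14 = 2.3 mg/L.
Travel time t = 1.1e+04 m / 1.2 m/s = 9167 s = 0.1061 d.
C = 2.3·exp(−0.41·0.1061) = 2.3·0.9574 = 2.202 mg/L.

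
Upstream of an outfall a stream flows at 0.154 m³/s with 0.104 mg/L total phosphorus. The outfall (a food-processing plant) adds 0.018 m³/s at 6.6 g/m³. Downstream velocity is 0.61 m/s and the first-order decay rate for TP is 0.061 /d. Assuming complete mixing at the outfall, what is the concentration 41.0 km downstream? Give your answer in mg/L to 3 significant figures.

After complete mixing, C₀ = (0.018·6.6 + 0.154·0.104) / 0.172 = 0.7838 mg/L.
Travel time t = 4.1e+04 m / 0.61 m/s = 6.721e+04 s = 0.7779 d.
C = 0.7838·exp(−0.061·0.7779) = 0.7838·0.9537 = 0.7475 mg/L.

0.747 mg/L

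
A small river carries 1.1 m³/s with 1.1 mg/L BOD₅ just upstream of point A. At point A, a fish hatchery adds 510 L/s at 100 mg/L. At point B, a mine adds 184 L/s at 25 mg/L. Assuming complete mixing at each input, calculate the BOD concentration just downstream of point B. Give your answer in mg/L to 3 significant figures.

510 L/s = 0.51 m³/s.
After input A: C = (1.1·1.1 + 0.51·100) / 1.61 = 32.43 mg/L.
184 L/s = 0.184 m³/s.
After input B: C = (1.61·32.43 + 0.184·25) / 1.794 = 31.67 mg/L.

31.7 mg/L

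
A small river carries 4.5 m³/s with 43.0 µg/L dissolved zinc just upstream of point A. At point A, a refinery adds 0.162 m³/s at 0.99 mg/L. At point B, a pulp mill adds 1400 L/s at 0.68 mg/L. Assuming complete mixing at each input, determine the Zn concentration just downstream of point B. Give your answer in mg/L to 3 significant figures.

43.0 µg/L = 0.043 mg/L.
After input A: C = (4.5·0.043 + 0.162·0.99) / 4.662 = 0.07591 mg/L.
1400 L/s = 1.4 m³/s.
After input B: C = (4.662·0.07591 + 1.4·0.68) / 6.062 = 0.2154 mg/L.

0.215 mg/L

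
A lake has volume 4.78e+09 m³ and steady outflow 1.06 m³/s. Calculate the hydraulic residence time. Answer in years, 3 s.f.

143 yr

Q = 1.06 m³/s × 3.156e+07 s/yr = 3.345e+07 m³/yr.
Hydraulic residence time τ = V/Q = 4.78e+09/3.345e+07 = 142.9 yr.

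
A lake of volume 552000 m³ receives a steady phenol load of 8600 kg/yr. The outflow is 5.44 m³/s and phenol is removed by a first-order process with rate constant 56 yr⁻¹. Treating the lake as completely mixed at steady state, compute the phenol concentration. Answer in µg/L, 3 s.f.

42.5 µg/L

Outflow Q = 5.44 m³/s × 3.156e+07 s/yr = 1.717e+08 m³/yr.
Steady-state CSTR mass balance: W = Q·C + k·V·C, so C = W/(Q + kV).
Q + kV = 1.717e+08 + 56·552000 = 2.026e+08 m³/yr.
C = 8600/2.026e+08 = 4.245e-05 kg/m³ = 0.04245 mg/L = 42.45 µg/L.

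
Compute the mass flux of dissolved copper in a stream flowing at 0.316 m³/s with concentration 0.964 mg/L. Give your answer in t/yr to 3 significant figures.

Mass flux = Q·C = 0.316 m³/s × 0.964 g/m³ = 0.3046 g/s.
= 0.3046 g/s × 31.56 = 9.613 t/yr.

9.61 t/yr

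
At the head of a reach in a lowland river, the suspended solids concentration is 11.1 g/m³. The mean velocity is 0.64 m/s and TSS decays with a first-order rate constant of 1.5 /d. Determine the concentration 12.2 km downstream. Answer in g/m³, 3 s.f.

Travel time t = 12.2 km / 0.64 m/s = 1.22e+04/0.64 = 1.906e+04 s = 0.2206 d.
First-order decay: C = 11.1·exp(−1.5·0.2206) = 11.1·0.7182 = 7.973 g/m³.

7.97 g/m³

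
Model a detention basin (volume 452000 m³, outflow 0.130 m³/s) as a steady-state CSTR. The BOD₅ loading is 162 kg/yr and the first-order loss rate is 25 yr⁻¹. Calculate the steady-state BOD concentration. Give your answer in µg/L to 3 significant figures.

Outflow Q = 0.130 m³/s × 3.156e+07 s/yr = 4.102e+06 m³/yr.
Steady-state CSTR mass balance: W = Q·C + k·V·C, so C = W/(Q + kV).
Q + kV = 4.102e+06 + 25·452000 = 1.54e+07 m³/yr.
C = 162/1.54e+07 = 1.052e-05 kg/m³ = 0.01052 mg/L = 10.52 µg/L.

10.5 µg/L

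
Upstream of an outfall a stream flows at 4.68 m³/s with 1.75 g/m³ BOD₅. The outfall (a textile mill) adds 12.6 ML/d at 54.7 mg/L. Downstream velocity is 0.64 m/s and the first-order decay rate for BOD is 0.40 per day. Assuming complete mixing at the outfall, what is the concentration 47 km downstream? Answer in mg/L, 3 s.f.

12.6 ML/d = 0.1458 m³/s.
After complete mixing, C₀ = (0.1458·54.7 + 4.68·1.75) / 4.826 = 3.35 mg/L.
Travel time t = 4.7e+04 m / 0.64 m/s = 7.344e+04 s = 0.85 d.
C = 3.35·exp(−0.40·0.85) = 3.35·0.7118 = 2.385 mg/L.

2.38 mg/L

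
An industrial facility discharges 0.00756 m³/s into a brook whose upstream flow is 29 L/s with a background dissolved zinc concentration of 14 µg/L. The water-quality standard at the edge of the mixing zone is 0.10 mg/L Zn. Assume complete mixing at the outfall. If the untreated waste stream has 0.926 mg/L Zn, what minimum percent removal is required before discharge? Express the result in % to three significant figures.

53.6 %

29 L/s = 0.029 m³/s.
14 µg/L = 0.014 mg/L.
Mass balance: 0.1·0.03656 = 0.00756·Cₑ + 0.029·0.014.
Cₑ = (0.003656 − 0.000406) / 0.00756 = 0.4299 mg/L.
Required removal = 1 − 0.4299/0.926 = 53.58 %.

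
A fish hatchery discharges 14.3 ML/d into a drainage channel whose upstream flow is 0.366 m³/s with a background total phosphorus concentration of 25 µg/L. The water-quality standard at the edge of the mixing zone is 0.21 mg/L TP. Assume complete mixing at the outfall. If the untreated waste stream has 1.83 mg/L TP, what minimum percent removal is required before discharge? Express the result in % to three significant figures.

14.3 ML/d = 0.1655 m³/s.
25 µg/L = 0.025 mg/L.
Mass balance: 0.21·0.5315 = 0.1655·Cₑ + 0.366·0.025.
Cₑ = (0.1116 − 0.00915) / 0.1655 = 0.6191 mg/L.
Required removal = 1 − 0.6191/1.83 = 66.17 %.

66.2 %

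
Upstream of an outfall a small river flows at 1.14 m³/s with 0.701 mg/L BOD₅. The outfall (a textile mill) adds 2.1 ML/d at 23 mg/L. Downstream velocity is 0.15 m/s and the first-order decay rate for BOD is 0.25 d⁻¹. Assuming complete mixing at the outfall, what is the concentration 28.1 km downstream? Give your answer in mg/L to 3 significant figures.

0.678 mg/L

2.1 ML/d = 0.02431 m³/s.
After complete mixing, C₀ = (0.02431·23 + 1.14·0.701) / 1.164 = 1.167 mg/L.
Travel time t = 2.81e+04 m / 0.15 m/s = 1.873e+05 s = 2.168 d.
C = 1.167·exp(−0.25·2.168) = 1.167·0.5816 = 0.6784 mg/L.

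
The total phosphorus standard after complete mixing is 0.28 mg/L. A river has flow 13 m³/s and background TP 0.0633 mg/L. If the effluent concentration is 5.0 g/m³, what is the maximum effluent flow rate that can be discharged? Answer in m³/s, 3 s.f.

0.597 m³/s

Mass balance at complete mixing: C_std·(Q_w + Q_r) = Q_w·C_e + Q_r·C_b.
Rearranging, Q_w = Q_r·(C_std − C_b)/(C_e − C_std) = 13·(0.28 − 0.0633) / (5 − 0.28) = 0.5968 m³/s.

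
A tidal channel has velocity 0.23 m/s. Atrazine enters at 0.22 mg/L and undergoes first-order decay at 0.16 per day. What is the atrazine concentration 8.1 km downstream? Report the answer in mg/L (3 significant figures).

Travel time t = 8.1 km / 0.23 m/s = 8100/0.23 = 3.522e+04 s = 0.4076 d.
First-order decay: C = 0.22·exp(−0.16·0.4076) = 0.22·0.9369 = 0.2061 mg/L.

0.206 mg/L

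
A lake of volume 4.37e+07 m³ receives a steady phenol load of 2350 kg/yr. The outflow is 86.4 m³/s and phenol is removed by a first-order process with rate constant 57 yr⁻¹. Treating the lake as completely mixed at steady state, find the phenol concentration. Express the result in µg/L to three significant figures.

0.450 µg/L

Outflow Q = 86.4 m³/s × 3.156e+07 s/yr = 2.727e+09 m³/yr.
Steady-state CSTR mass balance: W = Q·C + k·V·C, so C = W/(Q + kV).
Q + kV = 2.727e+09 + 57·4.37e+07 = 5.217e+09 m³/yr.
C = 2350/5.217e+09 = 4.504e-07 kg/m³ = 0.0004504 mg/L = 0.4504 µg/L.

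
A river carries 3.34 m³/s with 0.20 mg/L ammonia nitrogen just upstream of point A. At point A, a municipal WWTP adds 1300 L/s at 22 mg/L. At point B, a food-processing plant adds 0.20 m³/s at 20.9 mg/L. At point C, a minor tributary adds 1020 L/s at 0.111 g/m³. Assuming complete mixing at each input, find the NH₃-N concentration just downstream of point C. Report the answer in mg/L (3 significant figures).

1300 L/s = 1.3 m³/s.
After input A: C = (3.34·0.2 + 1.3·22) / 4.64 = 6.308 mg/L.
After input B: C = (4.64·6.308 + 0.2·20.9) / 4.84 = 6.911 mg/L.
1020 L/s = 1.02 m³/s.
After input C: C = (4.84·6.911 + 1.02·0.111) / 5.86 = 5.727 mg/L.

5.73 mg/L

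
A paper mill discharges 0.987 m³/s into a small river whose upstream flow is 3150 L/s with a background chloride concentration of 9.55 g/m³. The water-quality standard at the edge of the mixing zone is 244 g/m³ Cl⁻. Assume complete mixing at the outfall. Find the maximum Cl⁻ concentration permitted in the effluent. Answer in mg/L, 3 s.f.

992 mg/L

3150 L/s = 3.15 m³/s.
Mass balance: 244·4.137 = 0.987·Cₑ + 3.15·9.55.
Cₑ = (1009 − 30.08) / 0.987 = 992.2 mg/L.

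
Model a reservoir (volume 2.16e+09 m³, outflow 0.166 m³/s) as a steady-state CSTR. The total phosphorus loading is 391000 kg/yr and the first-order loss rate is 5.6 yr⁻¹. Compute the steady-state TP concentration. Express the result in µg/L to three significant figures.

Outflow Q = 0.166 m³/s × 3.156e+07 s/yr = 5.239e+06 m³/yr.
Steady-state CSTR mass balance: W = Q·C + k·V·C, so C = W/(Q + kV).
Q + kV = 5.239e+06 + 5.6·2.16e+09 = 1.21e+10 m³/yr.
C = 391000/1.21e+10 = 3.231e-05 kg/m³ = 0.03231 mg/L = 32.31 µg/L.

32.3 µg/L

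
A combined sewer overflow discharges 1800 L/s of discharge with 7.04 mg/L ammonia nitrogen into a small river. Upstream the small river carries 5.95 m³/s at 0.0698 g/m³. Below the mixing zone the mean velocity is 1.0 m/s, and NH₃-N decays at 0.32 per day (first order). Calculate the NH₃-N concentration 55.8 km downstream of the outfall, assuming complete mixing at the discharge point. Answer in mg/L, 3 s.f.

1.37 mg/L

1800 L/s = 1.8 m³/s.
After complete mixing, C₀ = (1.8·7.04 + 5.95·0.0698) / 7.75 = 1.689 mg/L.
Travel time t = 5.58e+04 m / 1.0 m/s = 5.58e+04 s = 0.6458 d.
C = 1.689·exp(−0.32·0.6458) = 1.689·0.8133 = 1.373 mg/L.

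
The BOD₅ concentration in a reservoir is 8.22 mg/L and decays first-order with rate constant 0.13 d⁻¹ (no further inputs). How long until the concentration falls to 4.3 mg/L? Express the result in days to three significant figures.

t = ln(C₀/C)/k = ln(8.22/4.3)/0.13 = 0.648/0.13 = 4.984 d.

4.98 d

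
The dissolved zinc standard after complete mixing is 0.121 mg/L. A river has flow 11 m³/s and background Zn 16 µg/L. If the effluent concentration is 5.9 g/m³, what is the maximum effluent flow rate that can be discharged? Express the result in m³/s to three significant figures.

0.200 m³/s

16 µg/L = 0.016 mg/L.
Mass balance at complete mixing: C_std·(Q_w + Q_r) = Q_w·C_e + Q_r·C_b.
Rearranging, Q_w = Q_r·(C_std − C_b)/(C_e − C_std) = 11·(0.121 − 0.016) / (5.9 − 0.121) = 0.1999 m³/s.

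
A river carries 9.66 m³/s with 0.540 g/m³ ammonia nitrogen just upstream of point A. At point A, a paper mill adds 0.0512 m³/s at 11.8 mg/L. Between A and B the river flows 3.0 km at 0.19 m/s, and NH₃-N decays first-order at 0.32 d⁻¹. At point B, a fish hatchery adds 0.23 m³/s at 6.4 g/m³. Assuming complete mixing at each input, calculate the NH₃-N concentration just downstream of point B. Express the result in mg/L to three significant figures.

0.700 mg/L

After input A: C = (9.66·0.54 + 0.0512·11.8) / 9.711 = 0.5994 mg/L.
Over the 3.0 km reach to input B (t = 1.579e+04 s = 0.1827 d), decay gives C = 0.5994·exp(−0.32·0.1827) = 0.5653 mg/L.
After input B: C = (9.711·0.5653 + 0.23·6.4) / 9.941 = 0.7003 mg/L.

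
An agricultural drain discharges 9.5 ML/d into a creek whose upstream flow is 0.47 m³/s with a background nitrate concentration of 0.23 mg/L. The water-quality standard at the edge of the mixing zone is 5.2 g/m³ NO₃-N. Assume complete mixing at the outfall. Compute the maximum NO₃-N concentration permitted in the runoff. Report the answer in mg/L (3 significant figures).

9.5 ML/d = 0.11 m³/s.
Mass balance: 5.2·0.58 = 0.11·Cₑ + 0.47·0.23.
Cₑ = (3.016 − 0.1081) / 0.11 = 26.44 mg/L.

26.4 mg/L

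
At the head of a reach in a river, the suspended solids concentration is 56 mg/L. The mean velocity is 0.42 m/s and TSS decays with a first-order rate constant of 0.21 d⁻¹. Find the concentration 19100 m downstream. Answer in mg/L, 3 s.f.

Travel time t = 19100 m / 0.42 m/s = 1.91e+04/0.42 = 4.548e+04 s = 0.5263 d.
First-order decay: C = 56·exp(−0.21·0.5263) = 56·0.8954 = 50.14 mg/L.

50.1 mg/L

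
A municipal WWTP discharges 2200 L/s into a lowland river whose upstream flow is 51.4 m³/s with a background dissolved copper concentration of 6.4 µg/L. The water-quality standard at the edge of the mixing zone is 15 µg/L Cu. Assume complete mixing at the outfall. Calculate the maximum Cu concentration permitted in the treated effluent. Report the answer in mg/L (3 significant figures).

0.216 mg/L

2200 L/s = 2.2 m³/s.
6.4 µg/L = 0.0064 mg/L.
15 µg/L = 0.015 mg/L.
Mass balance: 0.015·53.6 = 2.2·Cₑ + 51.4·0.0064.
Cₑ = (0.804 − 0.329) / 2.2 = 0.2159 mg/L.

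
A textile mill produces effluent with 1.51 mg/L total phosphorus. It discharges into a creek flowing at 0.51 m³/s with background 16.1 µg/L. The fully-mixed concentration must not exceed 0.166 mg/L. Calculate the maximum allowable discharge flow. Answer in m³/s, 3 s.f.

0.0569 m³/s

16.1 µg/L = 0.0161 mg/L.
Mass balance at complete mixing: C_std·(Q_w + Q_r) = Q_w·C_e + Q_r·C_b.
Rearranging, Q_w = Q_r·(C_std − C_b)/(C_e − C_std) = 0.51·(0.166 − 0.0161) / (1.51 − 0.166) = 0.05688 m³/s.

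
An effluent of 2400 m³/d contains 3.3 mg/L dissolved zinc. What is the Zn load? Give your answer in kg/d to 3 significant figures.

7.92 kg/d

2400 m³/d = 0.02778 m³/s.
Mass flux = Q·C = 0.02778 m³/s × 3.3 g/m³ = 0.09167 g/s.
= 0.09167 g/s × 86.4 = 7.92 kg/d.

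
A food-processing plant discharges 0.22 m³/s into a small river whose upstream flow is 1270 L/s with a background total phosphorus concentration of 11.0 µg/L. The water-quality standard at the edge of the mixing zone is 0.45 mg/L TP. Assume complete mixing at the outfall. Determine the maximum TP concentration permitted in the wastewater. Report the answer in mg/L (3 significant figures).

1270 L/s = 1.27 m³/s.
11.0 µg/L = 0.011 mg/L.
Mass balance: 0.45·1.49 = 0.22·Cₑ + 1.27·0.011.
Cₑ = (0.6705 − 0.01397) / 0.22 = 2.984 mg/L.

2.98 mg/L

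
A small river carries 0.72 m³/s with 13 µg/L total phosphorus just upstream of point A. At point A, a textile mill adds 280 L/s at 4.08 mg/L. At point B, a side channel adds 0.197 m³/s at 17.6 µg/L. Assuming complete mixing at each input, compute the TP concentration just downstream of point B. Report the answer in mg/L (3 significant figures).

0.965 mg/L

13 µg/L = 0.013 mg/L.
280 L/s = 0.28 m³/s.
After input A: C = (0.72·0.013 + 0.28·4.08) / 1 = 1.152 mg/L.
17.6 µg/L = 0.0176 mg/L.
After input B: C = (1·1.152 + 0.197·0.0176) / 1.197 = 0.9651 mg/L.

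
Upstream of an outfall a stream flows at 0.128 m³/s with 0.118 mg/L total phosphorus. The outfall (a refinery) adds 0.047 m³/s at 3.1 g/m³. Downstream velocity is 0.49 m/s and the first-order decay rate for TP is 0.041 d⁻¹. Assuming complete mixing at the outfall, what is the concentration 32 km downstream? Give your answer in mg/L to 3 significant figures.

After complete mixing, C₀ = (0.047·3.1 + 0.128·0.118) / 0.175 = 0.9189 mg/L.
Travel time t = 3.2e+04 m / 0.49 m/s = 6.531e+04 s = 0.7559 d.
C = 0.9189·exp(−0.041·0.7559) = 0.9189·0.9695 = 0.8908 mg/L.

0.891 mg/L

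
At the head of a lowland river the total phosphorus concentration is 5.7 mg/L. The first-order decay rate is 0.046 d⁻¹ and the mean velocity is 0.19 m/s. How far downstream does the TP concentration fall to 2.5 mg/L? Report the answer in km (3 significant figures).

From C = C₀·e^(−kt), t = ln(C₀/C)/k = ln(5.7/2.5)/0.046 = 0.8242/0.046 = 17.92 d.
Distance = v·t = 0.19 m/s × 1.548e+06 s = 2.941e+05 m = 294.1 km.

294 km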